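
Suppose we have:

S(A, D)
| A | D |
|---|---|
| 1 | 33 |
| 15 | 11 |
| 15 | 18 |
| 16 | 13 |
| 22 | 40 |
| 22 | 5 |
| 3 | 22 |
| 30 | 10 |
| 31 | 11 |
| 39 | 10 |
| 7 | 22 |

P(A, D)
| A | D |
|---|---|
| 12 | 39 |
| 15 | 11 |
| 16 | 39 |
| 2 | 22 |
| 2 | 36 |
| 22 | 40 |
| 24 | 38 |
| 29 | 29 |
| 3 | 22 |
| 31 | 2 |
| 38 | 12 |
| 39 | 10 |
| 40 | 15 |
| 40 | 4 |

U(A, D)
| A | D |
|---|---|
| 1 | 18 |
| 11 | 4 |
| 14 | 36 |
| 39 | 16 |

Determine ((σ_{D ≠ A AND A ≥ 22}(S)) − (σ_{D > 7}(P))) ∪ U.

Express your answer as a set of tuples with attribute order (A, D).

{(1, 18), (11, 4), (14, 36), (22, 5), (30, 10), (31, 11), (39, 16)}

Apply σ_{D ≠ A AND A ≥ 22}; surviving tuples: {(22, 40), (22, 5), (30, 10), (31, 11), (39, 10)}
Apply σ_{D > 7}; surviving tuples: {(12, 39), (15, 11), (16, 39), (2, 22), (2, 36), (22, 40), (24, 38), (29, 29), (3, 22), (38, 12), (39, 10), (40, 15)}
Taking the difference: {(22, 5), (30, 10), (31, 11)}
Taking the union: {(1, 18), (11, 4), (14, 36), (22, 5), (30, 10), (31, 11), (39, 16)}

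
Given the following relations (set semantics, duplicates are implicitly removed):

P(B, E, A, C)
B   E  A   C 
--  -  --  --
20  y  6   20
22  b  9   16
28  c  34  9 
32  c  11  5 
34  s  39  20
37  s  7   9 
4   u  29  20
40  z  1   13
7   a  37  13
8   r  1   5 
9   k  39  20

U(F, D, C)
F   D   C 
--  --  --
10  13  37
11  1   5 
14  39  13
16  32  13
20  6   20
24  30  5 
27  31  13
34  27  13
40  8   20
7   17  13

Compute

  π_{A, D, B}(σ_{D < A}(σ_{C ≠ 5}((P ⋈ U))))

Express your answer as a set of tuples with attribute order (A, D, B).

P ⋈ U (natural join on C): {(20, y, 6, 20, 20, 6), (20, y, 6, 20, 40, 8), (32, c, 11, 5, 11, 1), (32, c, 11, 5, 24, 30), (34, s, 39, 20, 20, 6), (34, s, 39, 20, 40, 8), (4, u, 29, 20, 20, 6), (4, u, 29, 20, 40, 8), (40, z, 1, 13, 14, 39), (40, z, 1, 13, 16, 32), (40, z, 1, 13, 27, 31), (40, z, 1, 13, 34, 27), (40, z, 1, 13, 7, 17), (7, a, 37, 13, 14, 39), (7, a, 37, 13, 16, 32), (7, a, 37, 13, 27, 31), (7, a, 37, 13, 34, 27), (7, a, 37, 13, 7, 17), (8, r, 1, 5, 11, 1), (8, r, 1, 5, 24, 30), (9, k, 39, 20, 20, 6), (9, k, 39, 20, 40, 8)}
Selection C ≠ 5: {(20, y, 6, 20, 20, 6), (20, y, 6, 20, 40, 8), (34, s, 39, 20, 20, 6), (34, s, 39, 20, 40, 8), (4, u, 29, 20, 20, 6), (4, u, 29, 20, 40, 8), (40, z, 1, 13, 14, 39), (40, z, 1, 13, 16, 32), (40, z, 1, 13, 27, 31), (40, z, 1, 13, 34, 27), (40, z, 1, 13, 7, 17), (7, a, 37, 13, 14, 39), (7, a, 37, 13, 16, 32), (7, a, 37, 13, 27, 31), (7, a, 37, 13, 34, 27), (7, a, 37, 13, 7, 17), (9, k, 39, 20, 20, 6), (9, k, 39, 20, 40, 8)}
Selection D < A: {(34, s, 39, 20, 20, 6), (34, s, 39, 20, 40, 8), (4, u, 29, 20, 20, 6), (4, u, 29, 20, 40, 8), (7, a, 37, 13, 16, 32), (7, a, 37, 13, 27, 31), (7, a, 37, 13, 34, 27), (7, a, 37, 13, 7, 17), (9, k, 39, 20, 20, 6), (9, k, 39, 20, 40, 8)}
Keep only column(s) A, D, B: {(29, 6, 4), (29, 8, 4), (37, 17, 7), (37, 27, 7), (37, 31, 7), (37, 32, 7), (39, 6, 34), (39, 6, 9), (39, 8, 34), (39, 8, 9)}

{(29, 6, 4), (29, 8, 4), (37, 17, 7), (37, 27, 7), (37, 31, 7), (37, 32, 7), (39, 6, 34), (39, 6, 9), (39, 8, 34), (39, 8, 9)}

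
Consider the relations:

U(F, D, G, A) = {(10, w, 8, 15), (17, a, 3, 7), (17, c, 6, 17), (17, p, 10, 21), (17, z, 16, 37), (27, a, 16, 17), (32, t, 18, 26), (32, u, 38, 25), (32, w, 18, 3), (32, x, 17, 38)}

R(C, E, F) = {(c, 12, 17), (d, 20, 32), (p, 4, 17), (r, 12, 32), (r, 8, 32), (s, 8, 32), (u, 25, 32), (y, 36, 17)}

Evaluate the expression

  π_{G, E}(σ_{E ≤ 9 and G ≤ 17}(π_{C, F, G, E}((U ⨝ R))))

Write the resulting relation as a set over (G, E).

Joining U and R on F yields {(17, a, 3, 7, c, 12), (17, a, 3, 7, p, 4), (17, a, 3, 7, y, 36), (17, c, 6, 17, c, 12), (17, c, 6, 17, p, 4), (17, c, 6, 17, y, 36), (17, p, 10, 21, c, 12), (17, p, 10, 21, p, 4), (17, p, 10, 21, y, 36), (17, z, 16, 37, c, 12), (17, z, 16, 37, p, 4), (17, z, 16, 37, y, 36), (32, t, 18, 26, d, 20), (32, t, 18, 26, r, 12), (32, t, 18, 26, r, 8), (32, t, 18, 26, s, 8), (32, t, 18, 26, u, 25), (32, u, 38, 25, d, 20), (32, u, 38, 25, r, 12), (32, u, 38, 25, r, 8), (32, u, 38, 25, s, 8), (32, u, 38, 25, u, 25), (32, w, 18, 3, d, 20), (32, w, 18, 3, r, 12), (32, w, 18, 3, r, 8), (32, w, 18, 3, s, 8), (32, w, 18, 3, u, 25), (32, x, 17, 38, d, 20), (32, x, 17, 38, r, 12), (32, x, 17, 38, r, 8), (32, x, 17, 38, s, 8), (32, x, 17, 38, u, 25)}.
Projecting to C, F, G, E (5 duplicate(s) eliminated): {(c, 17, 10, 12), (c, 17, 16, 12), (c, 17, 3, 12), (c, 17, 6, 12), (d, 32, 17, 20), (d, 32, 18, 20), (d, 32, 38, 20), (p, 17, 10, 4), (p, 17, 16, 4), (p, 17, 3, 4), (p, 17, 6, 4), (r, 32, 17, 12), (r, 32, 17, 8), (r, 32, 18, 12), (r, 32, 18, 8), (r, 32, 38, 12), (r, 32, 38, 8), (s, 32, 17, 8), (s, 32, 18, 8), (s, 32, 38, 8), (u, 32, 17, 25), (u, 32, 18, 25), (u, 32, 38, 25), (y, 17, 10, 36), (y, 17, 16, 36), (y, 17, 3, 36), (y, 17, 6, 36)}
Filtering on E ≤ 9 and G ≤ 17 leaves {(p, 17, 10, 4), (p, 17, 16, 4), (p, 17, 3, 4), (p, 17, 6, 4), (r, 32, 17, 8), (s, 32, 17, 8)}.
Projecting to G, E (1 duplicate(s) eliminated): {(10, 4), (16, 4), (17, 8), (3, 4), (6, 4)}

{(10, 4), (16, 4), (17, 8), (3, 4), (6, 4)}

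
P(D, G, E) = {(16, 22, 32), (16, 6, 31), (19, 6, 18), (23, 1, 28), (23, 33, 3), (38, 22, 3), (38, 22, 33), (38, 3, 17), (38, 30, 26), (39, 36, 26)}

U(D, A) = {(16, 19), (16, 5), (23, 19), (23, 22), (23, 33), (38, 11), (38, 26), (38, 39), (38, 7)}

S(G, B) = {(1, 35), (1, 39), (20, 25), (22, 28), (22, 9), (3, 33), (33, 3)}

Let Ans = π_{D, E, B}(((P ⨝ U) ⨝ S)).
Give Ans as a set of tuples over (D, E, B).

{(16, 32, 28), (16, 32, 9), (23, 28, 35), (23, 28, 39), (23, 3, 3), (38, 17, 33), (38, 3, 28), (38, 3, 9), (38, 33, 28), (38, 33, 9)}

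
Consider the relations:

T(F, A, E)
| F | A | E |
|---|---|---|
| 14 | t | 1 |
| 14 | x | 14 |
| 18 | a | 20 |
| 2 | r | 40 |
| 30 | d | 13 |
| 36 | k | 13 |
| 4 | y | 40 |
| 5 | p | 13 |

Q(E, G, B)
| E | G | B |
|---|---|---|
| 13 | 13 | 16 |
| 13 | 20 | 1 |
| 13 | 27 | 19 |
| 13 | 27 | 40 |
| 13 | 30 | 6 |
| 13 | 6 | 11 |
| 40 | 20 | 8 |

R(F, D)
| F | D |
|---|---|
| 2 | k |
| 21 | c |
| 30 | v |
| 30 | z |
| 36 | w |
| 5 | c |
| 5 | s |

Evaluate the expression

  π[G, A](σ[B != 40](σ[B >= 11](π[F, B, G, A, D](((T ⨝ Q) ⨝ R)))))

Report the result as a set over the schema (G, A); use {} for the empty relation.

{(13, d), (13, k), (13, p), (27, d), (27, k), (27, p), (6, d), (6, k), (6, p)}

Joining T and Q on E yields {(2, r, 40, 20, 8), (30, d, 13, 13, 16), (30, d, 13, 20, 1), (30, d, 13, 27, 19), (30, d, 13, 27, 40), (30, d, 13, 30, 6), (30, d, 13, 6, 11), (36, k, 13, 13, 16), (36, k, 13, 20, 1), (36, k, 13, 27, 19), (36, k, 13, 27, 40), (36, k, 13, 30, 6), (36, k, 13, 6, 11), (4, y, 40, 20, 8), (5, p, 13, 13, 16), (5, p, 13, 20, 1), (5, p, 13, 27, 19), (5, p, 13, 27, 40), (5, p, 13, 30, 6), (5, p, 13, 6, 11)}.
Joining (T ⨝ Q) and R on F yields {(2, r, 40, 20, 8, k), (30, d, 13, 13, 16, v), (30, d, 13, 13, 16, z), (30, d, 13, 20, 1, v), (30, d, 13, 20, 1, z), (30, d, 13, 27, 19, v), (30, d, 13, 27, 19, z), (30, d, 13, 27, 40, v), (30, d, 13, 27, 40, z), (30, d, 13, 30, 6, v), (30, d, 13, 30, 6, z), (30, d, 13, 6, 11, v), (30, d, 13, 6, 11, z), (36, k, 13, 13, 16, w), (36, k, 13, 20, 1, w), (36, k, 13, 27, 19, w), (36, k, 13, 27, 40, w), (36, k, 13, 30, 6, w), (36, k, 13, 6, 11, w), (5, p, 13, 13, 16, c), (5, p, 13, 13, 16, s), (5, p, 13, 20, 1, c), (5, p, 13, 20, 1, s), (5, p, 13, 27, 19, c), (5, p, 13, 27, 19, s), (5, p, 13, 27, 40, c), (5, p, 13, 27, 40, s), (5, p, 13, 30, 6, c), (5, p, 13, 30, 6, s), (5, p, 13, 6, 11, c), (5, p, 13, 6, 11, s)}.
π[F, B, G, A, D]: project onto (F, B, G, A, D) → {(2, 8, 20, r, k), (30, 1, 20, d, v), (30, 1, 20, d, z), (30, 11, 6, d, v), (30, 11, 6, d, z), (30, 16, 13, d, v), (30, 16, 13, d, z), (30, 19, 27, d, v), (30, 19, 27, d, z), (30, 40, 27, d, v), (30, 40, 27, d, z), (30, 6, 30, d, v), (30, 6, 30, d, z), (36, 1, 20, k, w), (36, 11, 6, k, w), (36, 16, 13, k, w), (36, 19, 27, k, w), (36, 40, 27, k, w), (36, 6, 30, k, w), (5, 1, 20, p, c), (5, 1, 20, p, s), (5, 11, 6, p, c), (5, 11, 6, p, s), (5, 16, 13, p, c), (5, 16, 13, p, s), (5, 19, 27, p, c), (5, 19, 27, p, s), (5, 40, 27, p, c), (5, 40, 27, p, s), (5, 6, 30, p, c), (5, 6, 30, p, s)}
Filtering on B >= 11 leaves {(30, 11, 6, d, v), (30, 11, 6, d, z), (30, 16, 13, d, v), (30, 16, 13, d, z), (30, 19, 27, d, v), (30, 19, 27, d, z), (30, 40, 27, d, v), (30, 40, 27, d, z), (36, 11, 6, k, w), (36, 16, 13, k, w), (36, 19, 27, k, w), (36, 40, 27, k, w), (5, 11, 6, p, c), (5, 11, 6, p, s), (5, 16, 13, p, c), (5, 16, 13, p, s), (5, 19, 27, p, c), (5, 19, 27, p, s), (5, 40, 27, p, c), (5, 40, 27, p, s)}.
Filtering on B != 40 leaves {(30, 11, 6, d, v), (30, 11, 6, d, z), (30, 16, 13, d, v), (30, 16, 13, d, z), (30, 19, 27, d, v), (30, 19, 27, d, z), (36, 11, 6, k, w), (36, 16, 13, k, w), (36, 19, 27, k, w), (5, 11, 6, p, c), (5, 11, 6, p, s), (5, 16, 13, p, c), (5, 16, 13, p, s), (5, 19, 27, p, c), (5, 19, 27, p, s)}.
π[G, A]: project onto (G, A) (6 duplicate(s) eliminated) → {(13, d), (13, k), (13, p), (27, d), (27, k), (27, p), (6, d), (6, k), (6, p)}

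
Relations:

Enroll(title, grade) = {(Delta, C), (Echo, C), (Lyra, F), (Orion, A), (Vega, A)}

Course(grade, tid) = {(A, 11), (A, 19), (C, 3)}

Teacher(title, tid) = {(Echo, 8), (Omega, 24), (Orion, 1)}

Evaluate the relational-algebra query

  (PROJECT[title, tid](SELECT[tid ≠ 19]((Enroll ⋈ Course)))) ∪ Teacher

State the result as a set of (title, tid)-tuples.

Natural join on grade: {(Delta, C, 3), (Echo, C, 3), (Orion, A, 11), (Orion, A, 19), (Vega, A, 11), (Vega, A, 19)}
σ[tid ≠ 19]: keep tuples satisfying tid ≠ 19 → {(Delta, C, 3), (Echo, C, 3), (Orion, A, 11), (Vega, A, 11)}
π_{title, tid} gives {(Delta, 3), (Echo, 3), (Orion, 11), (Vega, 11)}.
Union: {(Delta, 3), (Echo, 3), (Orion, 11), (Vega, 11)} with {(Echo, 8), (Omega, 24), (Orion, 1)} → {(Delta, 3), (Echo, 3), (Echo, 8), (Omega, 24), (Orion, 1), (Orion, 11), (Vega, 11)}

{(Delta, 3), (Echo, 3), (Echo, 8), (Omega, 24), (Orion, 1), (Orion, 11), (Vega, 11)}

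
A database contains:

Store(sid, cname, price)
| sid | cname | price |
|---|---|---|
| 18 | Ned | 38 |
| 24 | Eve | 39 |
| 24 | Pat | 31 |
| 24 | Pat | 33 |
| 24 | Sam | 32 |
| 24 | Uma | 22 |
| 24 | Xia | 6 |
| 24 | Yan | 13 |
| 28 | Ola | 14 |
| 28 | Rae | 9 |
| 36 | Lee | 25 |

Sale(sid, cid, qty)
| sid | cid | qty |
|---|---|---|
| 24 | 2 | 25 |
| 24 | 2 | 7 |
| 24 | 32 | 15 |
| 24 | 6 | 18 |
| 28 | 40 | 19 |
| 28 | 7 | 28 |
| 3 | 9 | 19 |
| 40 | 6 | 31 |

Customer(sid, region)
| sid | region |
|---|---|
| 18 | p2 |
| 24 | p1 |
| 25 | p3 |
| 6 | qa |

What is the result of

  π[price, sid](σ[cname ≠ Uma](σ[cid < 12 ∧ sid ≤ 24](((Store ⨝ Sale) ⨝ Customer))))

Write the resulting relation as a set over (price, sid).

{(13, 24), (31, 24), (32, 24), (33, 24), (39, 24), (6, 24)}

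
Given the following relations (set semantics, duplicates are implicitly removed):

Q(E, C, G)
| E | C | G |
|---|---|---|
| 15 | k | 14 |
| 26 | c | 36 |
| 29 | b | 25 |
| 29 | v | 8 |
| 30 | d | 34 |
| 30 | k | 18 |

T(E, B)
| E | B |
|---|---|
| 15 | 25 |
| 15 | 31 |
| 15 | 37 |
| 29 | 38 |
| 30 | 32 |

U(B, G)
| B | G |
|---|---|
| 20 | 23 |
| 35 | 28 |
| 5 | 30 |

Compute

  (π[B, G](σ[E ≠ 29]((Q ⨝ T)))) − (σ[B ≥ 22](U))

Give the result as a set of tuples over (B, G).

Joining Q and T on E yields {(15, k, 14, 25), (15, k, 14, 31), (15, k, 14, 37), (29, b, 25, 38), (29, v, 8, 38), (30, d, 34, 32), (30, k, 18, 32)}.
Apply σ_{E ≠ 29}; surviving tuples: {(15, k, 14, 25), (15, k, 14, 31), (15, k, 14, 37), (30, d, 34, 32), (30, k, 18, 32)}
π_{B, G} gives {(25, 14), (31, 14), (32, 18), (32, 34), (37, 14)}.
Apply σ_{B ≥ 22}; surviving tuples: {(35, 28)}
Taking the difference: {(25, 14), (31, 14), (32, 18), (32, 34), (37, 14)}

{(25, 14), (31, 14), (32, 18), (32, 34), (37, 14)}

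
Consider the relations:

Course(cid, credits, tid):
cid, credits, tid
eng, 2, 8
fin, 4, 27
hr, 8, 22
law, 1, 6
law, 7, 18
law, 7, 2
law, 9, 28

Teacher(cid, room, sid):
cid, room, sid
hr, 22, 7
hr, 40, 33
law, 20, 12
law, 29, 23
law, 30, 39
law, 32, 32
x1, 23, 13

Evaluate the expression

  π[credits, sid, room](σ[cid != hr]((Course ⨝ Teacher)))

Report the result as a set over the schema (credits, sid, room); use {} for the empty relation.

{(1, 12, 20), (1, 23, 29), (1, 32, 32), (1, 39, 30), (7, 12, 20), (7, 23, 29), (7, 32, 32), (7, 39, 30), (9, 12, 20), (9, 23, 29), (9, 32, 32), (9, 39, 30)}

Joining Course and Teacher on cid yields {(hr, 8, 22, 22, 7), (hr, 8, 22, 40, 33), (law, 1, 6, 20, 12), (law, 1, 6, 29, 23), (law, 1, 6, 30, 39), (law, 1, 6, 32, 32), (law, 7, 18, 20, 12), (law, 7, 18, 29, 23), (law, 7, 18, 30, 39), (law, 7, 18, 32, 32), (law, 7, 2, 20, 12), (law, 7, 2, 29, 23), (law, 7, 2, 30, 39), (law, 7, 2, 32, 32), (law, 9, 28, 20, 12), (law, 9, 28, 29, 23), (law, 9, 28, 30, 39), (law, 9, 28, 32, 32)}.
Filtering on cid != hr leaves {(law, 1, 6, 20, 12), (law, 1, 6, 29, 23), (law, 1, 6, 30, 39), (law, 1, 6, 32, 32), (law, 7, 18, 20, 12), (law, 7, 18, 29, 23), (law, 7, 18, 30, 39), (law, 7, 18, 32, 32), (law, 7, 2, 20, 12), (law, 7, 2, 29, 23), (law, 7, 2, 30, 39), (law, 7, 2, 32, 32), (law, 9, 28, 20, 12), (law, 9, 28, 29, 23), (law, 9, 28, 30, 39), (law, 9, 28, 32, 32)}.
π_{credits, sid, room} gives {(1, 12, 20), (1, 23, 29), (1, 32, 32), (1, 39, 30), (7, 12, 20), (7, 23, 29), (7, 32, 32), (7, 39, 30), (9, 12, 20), (9, 23, 29), (9, 32, 32), (9, 39, 30)} (4 duplicate(s) eliminated).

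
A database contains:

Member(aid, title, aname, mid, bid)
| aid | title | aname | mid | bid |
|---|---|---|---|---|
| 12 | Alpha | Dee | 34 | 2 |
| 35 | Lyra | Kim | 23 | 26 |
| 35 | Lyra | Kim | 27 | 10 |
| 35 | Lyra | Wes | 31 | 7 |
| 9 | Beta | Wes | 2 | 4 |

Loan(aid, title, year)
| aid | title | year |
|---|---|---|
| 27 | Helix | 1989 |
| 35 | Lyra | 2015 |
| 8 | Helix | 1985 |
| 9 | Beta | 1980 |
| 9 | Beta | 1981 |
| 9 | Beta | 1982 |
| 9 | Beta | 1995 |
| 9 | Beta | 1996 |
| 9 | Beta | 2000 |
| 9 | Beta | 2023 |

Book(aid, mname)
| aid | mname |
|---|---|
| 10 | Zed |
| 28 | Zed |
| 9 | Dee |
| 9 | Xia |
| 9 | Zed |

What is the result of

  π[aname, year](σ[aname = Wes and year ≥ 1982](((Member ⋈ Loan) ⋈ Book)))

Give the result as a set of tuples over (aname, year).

{(Wes, 1982), (Wes, 1995), (Wes, 1996), (Wes, 2000), (Wes, 2023)}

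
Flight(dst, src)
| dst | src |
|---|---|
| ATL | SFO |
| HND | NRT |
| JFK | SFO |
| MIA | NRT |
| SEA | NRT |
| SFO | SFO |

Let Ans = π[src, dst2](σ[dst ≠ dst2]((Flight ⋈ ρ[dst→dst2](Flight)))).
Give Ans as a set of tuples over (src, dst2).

{(NRT, HND), (NRT, MIA), (NRT, SEA), (SFO, ATL), (SFO, JFK), (SFO, SFO)}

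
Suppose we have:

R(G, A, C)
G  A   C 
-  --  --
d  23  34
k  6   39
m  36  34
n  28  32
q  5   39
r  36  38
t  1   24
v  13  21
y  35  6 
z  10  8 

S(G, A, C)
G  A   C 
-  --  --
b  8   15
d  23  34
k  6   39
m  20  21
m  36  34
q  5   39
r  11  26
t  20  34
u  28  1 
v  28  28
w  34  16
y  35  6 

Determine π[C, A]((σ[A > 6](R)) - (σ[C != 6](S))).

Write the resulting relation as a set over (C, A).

{(21, 13), (32, 28), (38, 36), (6, 35), (8, 10)}

σ[A > 6]: keep tuples satisfying A > 6 → {(d, 23, 34), (m, 36, 34), (n, 28, 32), (r, 36, 38), (v, 13, 21), (y, 35, 6), (z, 10, 8)}
σ[C != 6]: keep tuples satisfying C != 6 → {(b, 8, 15), (d, 23, 34), (k, 6, 39), (m, 20, 21), (m, 36, 34), (q, 5, 39), (r, 11, 26), (t, 20, 34), (u, 28, 1), (v, 28, 28), (w, 34, 16)}
Set difference of the two operands is {(n, 28, 32), (r, 36, 38), (v, 13, 21), (y, 35, 6), (z, 10, 8)}.
Projecting to C, A: {(21, 13), (32, 28), (38, 36), (6, 35), (8, 10)}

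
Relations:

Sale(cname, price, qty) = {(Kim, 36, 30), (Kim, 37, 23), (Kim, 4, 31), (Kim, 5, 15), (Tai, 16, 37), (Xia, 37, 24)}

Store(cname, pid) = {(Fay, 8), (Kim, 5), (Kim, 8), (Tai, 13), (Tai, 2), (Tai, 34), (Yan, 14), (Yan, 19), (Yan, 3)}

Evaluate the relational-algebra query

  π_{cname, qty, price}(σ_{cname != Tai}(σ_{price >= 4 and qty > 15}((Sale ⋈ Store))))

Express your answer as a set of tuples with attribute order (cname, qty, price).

{(Kim, 23, 37), (Kim, 30, 36), (Kim, 31, 4)}

Joining Sale and Store on cname yields {(Kim, 36, 30, 5), (Kim, 36, 30, 8), (Kim, 37, 23, 5), (Kim, 37, 23, 8), (Kim, 4, 31, 5), (Kim, 4, 31, 8), (Kim, 5, 15, 5), (Kim, 5, 15, 8), (Tai, 16, 37, 13), (Tai, 16, 37, 2), (Tai, 16, 37, 34)}.
σ[price >= 4 and qty > 15]: keep tuples satisfying price >= 4 and qty > 15 → {(Kim, 36, 30, 5), (Kim, 36, 30, 8), (Kim, 37, 23, 5), (Kim, 37, 23, 8), (Kim, 4, 31, 5), (Kim, 4, 31, 8), (Tai, 16, 37, 13), (Tai, 16, 37, 2), (Tai, 16, 37, 34)}
σ[cname != Tai]: keep tuples satisfying cname != Tai → {(Kim, 36, 30, 5), (Kim, 36, 30, 8), (Kim, 37, 23, 5), (Kim, 37, 23, 8), (Kim, 4, 31, 5), (Kim, 4, 31, 8)}
π[cname, qty, price]: project onto (cname, qty, price) (3 duplicate(s) eliminated) → {(Kim, 23, 37), (Kim, 30, 36), (Kim, 31, 4)}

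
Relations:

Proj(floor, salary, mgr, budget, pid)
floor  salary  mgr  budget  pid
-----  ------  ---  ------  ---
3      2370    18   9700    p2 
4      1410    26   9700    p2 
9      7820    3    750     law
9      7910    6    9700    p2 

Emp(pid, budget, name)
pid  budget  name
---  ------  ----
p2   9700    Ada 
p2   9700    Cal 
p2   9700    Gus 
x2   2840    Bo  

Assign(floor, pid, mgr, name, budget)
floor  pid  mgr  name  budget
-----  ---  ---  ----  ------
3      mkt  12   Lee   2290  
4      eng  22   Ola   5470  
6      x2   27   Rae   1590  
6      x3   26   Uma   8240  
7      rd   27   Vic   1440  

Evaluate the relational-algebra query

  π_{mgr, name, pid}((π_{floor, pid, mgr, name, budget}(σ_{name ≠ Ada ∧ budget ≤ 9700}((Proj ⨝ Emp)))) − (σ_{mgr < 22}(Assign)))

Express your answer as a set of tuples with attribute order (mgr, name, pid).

Joining Proj and Emp on budget, pid yields {(3, 2370, 18, 9700, p2, Ada), (3, 2370, 18, 9700, p2, Cal), (3, 2370, 18, 9700, p2, Gus), (4, 1410, 26, 9700, p2, Ada), (4, 1410, 26, 9700, p2, Cal), (4, 1410, 26, 9700, p2, Gus), (9, 7910, 6, 9700, p2, Ada), (9, 7910, 6, 9700, p2, Cal), (9, 7910, 6, 9700, p2, Gus)}.
σ[name ≠ Ada ∧ budget ≤ 9700]: keep tuples satisfying name ≠ Ada ∧ budget ≤ 9700 → {(3, 2370, 18, 9700, p2, Cal), (3, 2370, 18, 9700, p2, Gus), (4, 1410, 26, 9700, p2, Cal), (4, 1410, 26, 9700, p2, Gus), (9, 7910, 6, 9700, p2, Cal), (9, 7910, 6, 9700, p2, Gus)}
π_{floor, pid, mgr, name, budget} gives {(3, p2, 18, Cal, 9700), (3, p2, 18, Gus, 9700), (4, p2, 26, Cal, 9700), (4, p2, 26, Gus, 9700), (9, p2, 6, Cal, 9700), (9, p2, 6, Gus, 9700)}.
σ[mgr < 22]: keep tuples satisfying mgr < 22 → {(3, mkt, 12, Lee, 2290)}
Set difference of the two operands is {(3, p2, 18, Cal, 9700), (3, p2, 18, Gus, 9700), (4, p2, 26, Cal, 9700), (4, p2, 26, Gus, 9700), (9, p2, 6, Cal, 9700), (9, p2, 6, Gus, 9700)}.
π_{mgr, name, pid} gives {(18, Cal, p2), (18, Gus, p2), (26, Cal, p2), (26, Gus, p2), (6, Cal, p2), (6, Gus, p2)}.

{(18, Cal, p2), (18, Gus, p2), (26, Cal, p2), (26, Gus, p2), (6, Cal, p2), (6, Gus, p2)}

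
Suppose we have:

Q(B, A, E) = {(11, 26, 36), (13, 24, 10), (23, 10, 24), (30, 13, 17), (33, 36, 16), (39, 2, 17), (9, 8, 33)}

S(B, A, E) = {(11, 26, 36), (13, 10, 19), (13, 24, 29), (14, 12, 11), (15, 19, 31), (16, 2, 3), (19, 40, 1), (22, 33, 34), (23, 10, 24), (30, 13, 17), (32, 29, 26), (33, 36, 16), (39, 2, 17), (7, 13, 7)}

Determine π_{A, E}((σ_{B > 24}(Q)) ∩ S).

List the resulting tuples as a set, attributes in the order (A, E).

{(13, 17), (2, 17), (36, 16)}

Selection B > 24: {(30, 13, 17), (33, 36, 16), (39, 2, 17)}
Taking the intersection: {(30, 13, 17), (33, 36, 16), (39, 2, 17)}
Keep only column(s) A, E: {(13, 17), (2, 17), (36, 16)}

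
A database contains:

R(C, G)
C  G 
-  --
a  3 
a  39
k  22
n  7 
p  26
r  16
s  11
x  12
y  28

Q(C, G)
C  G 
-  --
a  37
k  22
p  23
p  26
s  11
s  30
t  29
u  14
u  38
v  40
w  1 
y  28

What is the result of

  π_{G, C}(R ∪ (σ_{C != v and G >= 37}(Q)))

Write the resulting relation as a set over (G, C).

{(11, s), (12, x), (16, r), (22, k), (26, p), (28, y), (3, a), (37, a), (38, u), (39, a), (7, n)}

Filtering on C != v and G >= 37 leaves {(a, 37), (u, 38)}.
Set union of the two operands is {(a, 3), (a, 37), (a, 39), (k, 22), (n, 7), (p, 26), (r, 16), (s, 11), (u, 38), (x, 12), (y, 28)}.
π[G, C]: project onto (G, C) → {(11, s), (12, x), (16, r), (22, k), (26, p), (28, y), (3, a), (37, a), (38, u), (39, a), (7, n)}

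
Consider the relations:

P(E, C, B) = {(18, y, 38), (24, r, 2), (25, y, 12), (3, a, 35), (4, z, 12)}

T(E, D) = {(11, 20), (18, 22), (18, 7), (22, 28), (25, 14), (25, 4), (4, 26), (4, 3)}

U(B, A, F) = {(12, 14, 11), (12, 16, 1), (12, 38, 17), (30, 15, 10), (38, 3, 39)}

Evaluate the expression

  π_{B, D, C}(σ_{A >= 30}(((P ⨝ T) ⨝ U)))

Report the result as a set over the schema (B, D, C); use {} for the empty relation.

{(12, 14, y), (12, 26, z), (12, 3, z), (12, 4, y)}

Natural join on E: {(18, y, 38, 22), (18, y, 38, 7), (25, y, 12, 14), (25, y, 12, 4), (4, z, 12, 26), (4, z, 12, 3)}
Natural join on B: {(18, y, 38, 22, 3, 39), (18, y, 38, 7, 3, 39), (25, y, 12, 14, 14, 11), (25, y, 12, 14, 16, 1), (25, y, 12, 14, 38, 17), (25, y, 12, 4, 14, 11), (25, y, 12, 4, 16, 1), (25, y, 12, 4, 38, 17), (4, z, 12, 26, 14, 11), (4, z, 12, 26, 16, 1), (4, z, 12, 26, 38, 17), (4, z, 12, 3, 14, 11), (4, z, 12, 3, 16, 1), (4, z, 12, 3, 38, 17)}
Selection A >= 30: {(25, y, 12, 14, 38, 17), (25, y, 12, 4, 38, 17), (4, z, 12, 26, 38, 17), (4, z, 12, 3, 38, 17)}
Keep only column(s) B, D, C: {(12, 14, y), (12, 26, z), (12, 3, z), (12, 4, y)}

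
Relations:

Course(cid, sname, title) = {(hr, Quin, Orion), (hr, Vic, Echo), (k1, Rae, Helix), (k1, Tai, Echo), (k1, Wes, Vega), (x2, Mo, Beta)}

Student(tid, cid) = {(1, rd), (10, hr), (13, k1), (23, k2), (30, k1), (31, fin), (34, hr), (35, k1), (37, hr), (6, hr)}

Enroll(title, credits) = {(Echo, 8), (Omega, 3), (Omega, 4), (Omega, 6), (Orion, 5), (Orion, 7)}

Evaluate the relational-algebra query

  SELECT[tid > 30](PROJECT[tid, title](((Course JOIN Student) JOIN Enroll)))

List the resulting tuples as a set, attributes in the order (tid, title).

Course ⋈ Student (natural join on cid): {(hr, Quin, Orion, 10), (hr, Quin, Orion, 34), (hr, Quin, Orion, 37), (hr, Quin, Orion, 6), (hr, Vic, Echo, 10), (hr, Vic, Echo, 34), (hr, Vic, Echo, 37), (hr, Vic, Echo, 6), (k1, Rae, Helix, 13), (k1, Rae, Helix, 30), (k1, Rae, Helix, 35), (k1, Tai, Echo, 13), (k1, Tai, Echo, 30), (k1, Tai, Echo, 35), (k1, Wes, Vega, 13), (k1, Wes, Vega, 30), (k1, Wes, Vega, 35)}
(Course JOIN Student) ⋈ Enroll (natural join on title): {(hr, Quin, Orion, 10, 5), (hr, Quin, Orion, 10, 7), (hr, Quin, Orion, 34, 5), (hr, Quin, Orion, 34, 7), (hr, Quin, Orion, 37, 5), (hr, Quin, Orion, 37, 7), (hr, Quin, Orion, 6, 5), (hr, Quin, Orion, 6, 7), (hr, Vic, Echo, 10, 8), (hr, Vic, Echo, 34, 8), (hr, Vic, Echo, 37, 8), (hr, Vic, Echo, 6, 8), (k1, Tai, Echo, 13, 8), (k1, Tai, Echo, 30, 8), (k1, Tai, Echo, 35, 8)}
π_{tid, title} gives {(10, Echo), (10, Orion), (13, Echo), (30, Echo), (34, Echo), (34, Orion), (35, Echo), (37, Echo), (37, Orion), (6, Echo), (6, Orion)} (4 duplicate(s) eliminated).
Apply σ_{tid > 30}; surviving tuples: {(34, Echo), (34, Orion), (35, Echo), (37, Echo), (37, Orion)}

{(34, Echo), (34, Orion), (35, Echo), (37, Echo), (37, Orion)}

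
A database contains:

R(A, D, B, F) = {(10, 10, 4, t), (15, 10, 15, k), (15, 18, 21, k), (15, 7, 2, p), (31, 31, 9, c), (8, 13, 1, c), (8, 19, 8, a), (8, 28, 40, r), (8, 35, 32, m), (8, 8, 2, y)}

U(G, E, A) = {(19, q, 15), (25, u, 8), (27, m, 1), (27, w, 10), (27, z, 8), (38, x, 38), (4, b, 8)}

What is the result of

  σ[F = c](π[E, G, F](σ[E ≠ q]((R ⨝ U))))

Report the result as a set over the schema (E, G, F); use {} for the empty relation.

Natural join on A: {(10, 10, 4, t, 27, w), (15, 10, 15, k, 19, q), (15, 18, 21, k, 19, q), (15, 7, 2, p, 19, q), (8, 13, 1, c, 25, u), (8, 13, 1, c, 27, z), (8, 13, 1, c, 4, b), (8, 19, 8, a, 25, u), (8, 19, 8, a, 27, z), (8, 19, 8, a, 4, b), (8, 28, 40, r, 25, u), (8, 28, 40, r, 27, z), (8, 28, 40, r, 4, b), (8, 35, 32, m, 25, u), (8, 35, 32, m, 27, z), (8, 35, 32, m, 4, b), (8, 8, 2, y, 25, u), (8, 8, 2, y, 27, z), (8, 8, 2, y, 4, b)}
Filtering on E ≠ q leaves {(10, 10, 4, t, 27, w), (8, 13, 1, c, 25, u), (8, 13, 1, c, 27, z), (8, 13, 1, c, 4, b), (8, 19, 8, a, 25, u), (8, 19, 8, a, 27, z), (8, 19, 8, a, 4, b), (8, 28, 40, r, 25, u), (8, 28, 40, r, 27, z), (8, 28, 40, r, 4, b), (8, 35, 32, m, 25, u), (8, 35, 32, m, 27, z), (8, 35, 32, m, 4, b), (8, 8, 2, y, 25, u), (8, 8, 2, y, 27, z), (8, 8, 2, y, 4, b)}.
Keep only column(s) E, G, F: {(b, 4, a), (b, 4, c), (b, 4, m), (b, 4, r), (b, 4, y), (u, 25, a), (u, 25, c), (u, 25, m), (u, 25, r), (u, 25, y), (w, 27, t), (z, 27, a), (z, 27, c), (z, 27, m), (z, 27, r), (z, 27, y)}
Filtering on F = c leaves {(b, 4, c), (u, 25, c), (z, 27, c)}.

{(b, 4, c), (u, 25, c), (z, 27, c)}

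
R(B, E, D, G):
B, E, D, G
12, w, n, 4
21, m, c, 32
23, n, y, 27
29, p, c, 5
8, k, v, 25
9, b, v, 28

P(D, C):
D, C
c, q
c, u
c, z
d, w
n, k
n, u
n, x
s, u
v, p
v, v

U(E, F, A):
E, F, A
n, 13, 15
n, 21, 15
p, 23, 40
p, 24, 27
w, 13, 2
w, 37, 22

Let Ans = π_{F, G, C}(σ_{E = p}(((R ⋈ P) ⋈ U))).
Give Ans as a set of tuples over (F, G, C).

R ⋈ P (natural join on D): {(12, w, n, 4, k), (12, w, n, 4, u), (12, w, n, 4, x), (21, m, c, 32, q), (21, m, c, 32, u), (21, m, c, 32, z), (29, p, c, 5, q), (29, p, c, 5, u), (29, p, c, 5, z), (8, k, v, 25, p), (8, k, v, 25, v), (9, b, v, 28, p), (9, b, v, 28, v)}
(R ⋈ P) ⋈ U (natural join on E): {(12, w, n, 4, k, 13, 2), (12, w, n, 4, k, 37, 22), (12, w, n, 4, u, 13, 2), (12, w, n, 4, u, 37, 22), (12, w, n, 4, x, 13, 2), (12, w, n, 4, x, 37, 22), (29, p, c, 5, q, 23, 40), (29, p, c, 5, q, 24, 27), (29, p, c, 5, u, 23, 40), (29, p, c, 5, u, 24, 27), (29, p, c, 5, z, 23, 40), (29, p, c, 5, z, 24, 27)}
Selection E = p: {(29, p, c, 5, q, 23, 40), (29, p, c, 5, q, 24, 27), (29, p, c, 5, u, 23, 40), (29, p, c, 5, u, 24, 27), (29, p, c, 5, z, 23, 40), (29, p, c, 5, z, 24, 27)}
π[F, G, C]: project onto (F, G, C) → {(23, 5, q), (23, 5, u), (23, 5, z), (24, 5, q), (24, 5, u), (24, 5, z)}

{(23, 5, q), (23, 5, u), (23, 5, z), (24, 5, q), (24, 5, u), (24, 5, z)}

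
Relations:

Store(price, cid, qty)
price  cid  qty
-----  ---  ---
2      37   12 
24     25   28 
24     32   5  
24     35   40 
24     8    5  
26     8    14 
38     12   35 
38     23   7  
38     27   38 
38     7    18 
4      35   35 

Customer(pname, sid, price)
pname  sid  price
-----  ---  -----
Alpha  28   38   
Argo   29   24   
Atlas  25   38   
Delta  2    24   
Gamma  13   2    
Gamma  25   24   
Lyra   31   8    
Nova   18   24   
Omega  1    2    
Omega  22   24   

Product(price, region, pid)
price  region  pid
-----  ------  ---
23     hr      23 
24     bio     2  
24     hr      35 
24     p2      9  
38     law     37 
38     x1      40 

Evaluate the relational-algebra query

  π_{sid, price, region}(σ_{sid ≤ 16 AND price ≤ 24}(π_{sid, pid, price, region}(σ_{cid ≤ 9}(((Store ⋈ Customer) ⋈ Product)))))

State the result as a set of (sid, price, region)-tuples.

{(2, 24, bio), (2, 24, hr), (2, 24, p2)}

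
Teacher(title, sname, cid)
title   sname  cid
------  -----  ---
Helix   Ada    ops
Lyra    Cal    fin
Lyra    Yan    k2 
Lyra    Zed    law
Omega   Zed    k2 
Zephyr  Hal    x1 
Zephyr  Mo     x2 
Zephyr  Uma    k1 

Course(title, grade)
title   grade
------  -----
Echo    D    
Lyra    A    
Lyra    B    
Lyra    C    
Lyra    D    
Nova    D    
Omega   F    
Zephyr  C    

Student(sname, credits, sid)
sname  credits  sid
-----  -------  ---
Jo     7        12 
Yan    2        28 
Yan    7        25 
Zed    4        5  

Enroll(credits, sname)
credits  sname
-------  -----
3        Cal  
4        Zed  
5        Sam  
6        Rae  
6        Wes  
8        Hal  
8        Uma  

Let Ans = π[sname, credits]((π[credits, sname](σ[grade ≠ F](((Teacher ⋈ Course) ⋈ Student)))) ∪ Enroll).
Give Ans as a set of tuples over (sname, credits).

{(Cal, 3), (Hal, 8), (Rae, 6), (Sam, 5), (Uma, 8), (Wes, 6), (Yan, 2), (Yan, 7), (Zed, 4)}

Joining Teacher and Course on title yields {(Lyra, Cal, fin, A), (Lyra, Cal, fin, B), (Lyra, Cal, fin, C), (Lyra, Cal, fin, D), (Lyra, Yan, k2, A), (Lyra, Yan, k2, B), (Lyra, Yan, k2, C), (Lyra, Yan, k2, D), (Lyra, Zed, law, A), (Lyra, Zed, law, B), (Lyra, Zed, law, C), (Lyra, Zed, law, D), (Omega, Zed, k2, F), (Zephyr, Hal, x1, C), (Zephyr, Mo, x2, C), (Zephyr, Uma, k1, C)}.
Joining (Teacher ⋈ Course) and Student on sname yields {(Lyra, Yan, k2, A, 2, 28), (Lyra, Yan, k2, A, 7, 25), (Lyra, Yan, k2, B, 2, 28), (Lyra, Yan, k2, B, 7, 25), (Lyra, Yan, k2, C, 2, 28), (Lyra, Yan, k2, C, 7, 25), (Lyra, Yan, k2, D, 2, 28), (Lyra, Yan, k2, D, 7, 25), (Lyra, Zed, law, A, 4, 5), (Lyra, Zed, law, B, 4, 5), (Lyra, Zed, law, C, 4, 5), (Lyra, Zed, law, D, 4, 5), (Omega, Zed, k2, F, 4, 5)}.
Filtering on grade ≠ F leaves {(Lyra, Yan, k2, A, 2, 28), (Lyra, Yan, k2, A, 7, 25), (Lyra, Yan, k2, B, 2, 28), (Lyra, Yan, k2, B, 7, 25), (Lyra, Yan, k2, C, 2, 28), (Lyra, Yan, k2, C, 7, 25), (Lyra, Yan, k2, D, 2, 28), (Lyra, Yan, k2, D, 7, 25), (Lyra, Zed, law, A, 4, 5), (Lyra, Zed, law, B, 4, 5), (Lyra, Zed, law, C, 4, 5), (Lyra, Zed, law, D, 4, 5)}.
π[credits, sname]: project onto (credits, sname) (9 duplicate(s) eliminated) → {(2, Yan), (4, Zed), (7, Yan)}
Union: {(2, Yan), (4, Zed), (7, Yan)} with {(3, Cal), (4, Zed), (5, Sam), (6, Rae), (6, Wes), (8, Hal), (8, Uma)} → {(2, Yan), (3, Cal), (4, Zed), (5, Sam), (6, Rae), (6, Wes), (7, Yan), (8, Hal), (8, Uma)}
π[sname, credits]: project onto (sname, credits) → {(Cal, 3), (Hal, 8), (Rae, 6), (Sam, 5), (Uma, 8), (Wes, 6), (Yan, 2), (Yan, 7), (Zed, 4)}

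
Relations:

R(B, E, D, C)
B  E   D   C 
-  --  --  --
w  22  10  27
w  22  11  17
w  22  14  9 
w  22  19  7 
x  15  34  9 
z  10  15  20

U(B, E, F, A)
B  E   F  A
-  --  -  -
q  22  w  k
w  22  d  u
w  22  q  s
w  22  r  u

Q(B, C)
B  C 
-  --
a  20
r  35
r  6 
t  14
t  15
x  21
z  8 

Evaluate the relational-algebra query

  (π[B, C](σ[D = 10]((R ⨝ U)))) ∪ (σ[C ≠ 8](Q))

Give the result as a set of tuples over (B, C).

{(a, 20), (r, 35), (r, 6), (t, 14), (t, 15), (w, 27), (x, 21)}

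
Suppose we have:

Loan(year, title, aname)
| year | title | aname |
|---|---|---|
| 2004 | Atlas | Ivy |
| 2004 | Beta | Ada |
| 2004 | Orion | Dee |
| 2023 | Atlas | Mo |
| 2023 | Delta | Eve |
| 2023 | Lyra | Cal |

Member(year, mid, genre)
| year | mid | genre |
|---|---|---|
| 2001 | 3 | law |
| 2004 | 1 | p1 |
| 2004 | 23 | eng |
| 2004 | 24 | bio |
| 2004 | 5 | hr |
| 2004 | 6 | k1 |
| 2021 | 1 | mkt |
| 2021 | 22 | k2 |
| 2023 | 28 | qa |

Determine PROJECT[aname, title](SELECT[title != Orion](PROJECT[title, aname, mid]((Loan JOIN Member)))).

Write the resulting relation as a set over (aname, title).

{(Ada, Beta), (Cal, Lyra), (Eve, Delta), (Ivy, Atlas), (Mo, Atlas)}

Loan ⋈ Member (natural join on year): {(2004, Atlas, Ivy, 1, p1), (2004, Atlas, Ivy, 23, eng), (2004, Atlas, Ivy, 24, bio), (2004, Atlas, Ivy, 5, hr), (2004, Atlas, Ivy, 6, k1), (2004, Beta, Ada, 1, p1), (2004, Beta, Ada, 23, eng), (2004, Beta, Ada, 24, bio), (2004, Beta, Ada, 5, hr), (2004, Beta, Ada, 6, k1), (2004, Orion, Dee, 1, p1), (2004, Orion, Dee, 23, eng), (2004, Orion, Dee, 24, bio), (2004, Orion, Dee, 5, hr), (2004, Orion, Dee, 6, k1), (2023, Atlas, Mo, 28, qa), (2023, Delta, Eve, 28, qa), (2023, Lyra, Cal, 28, qa)}
π_{title, aname, mid} gives {(Atlas, Ivy, 1), (Atlas, Ivy, 23), (Atlas, Ivy, 24), (Atlas, Ivy, 5), (Atlas, Ivy, 6), (Atlas, Mo, 28), (Beta, Ada, 1), (Beta, Ada, 23), (Beta, Ada, 24), (Beta, Ada, 5), (Beta, Ada, 6), (Delta, Eve, 28), (Lyra, Cal, 28), (Orion, Dee, 1), (Orion, Dee, 23), (Orion, Dee, 24), (Orion, Dee, 5), (Orion, Dee, 6)}.
σ[title != Orion]: keep tuples satisfying title != Orion → {(Atlas, Ivy, 1), (Atlas, Ivy, 23), (Atlas, Ivy, 24), (Atlas, Ivy, 5), (Atlas, Ivy, 6), (Atlas, Mo, 28), (Beta, Ada, 1), (Beta, Ada, 23), (Beta, Ada, 24), (Beta, Ada, 5), (Beta, Ada, 6), (Delta, Eve, 28), (Lyra, Cal, 28)}
π_{aname, title} gives {(Ada, Beta), (Cal, Lyra), (Eve, Delta), (Ivy, Atlas), (Mo, Atlas)} (8 duplicate(s) eliminated).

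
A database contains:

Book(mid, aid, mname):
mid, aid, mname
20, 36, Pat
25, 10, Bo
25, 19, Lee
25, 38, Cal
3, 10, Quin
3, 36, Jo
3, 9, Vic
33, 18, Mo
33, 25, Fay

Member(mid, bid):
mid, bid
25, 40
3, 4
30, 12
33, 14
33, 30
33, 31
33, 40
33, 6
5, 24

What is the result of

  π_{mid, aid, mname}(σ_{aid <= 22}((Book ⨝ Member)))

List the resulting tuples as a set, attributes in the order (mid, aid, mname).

{(25, 10, Bo), (25, 19, Lee), (3, 10, Quin), (3, 9, Vic), (33, 18, Mo)}

Natural join on mid: {(25, 10, Bo, 40), (25, 19, Lee, 40), (25, 38, Cal, 40), (3, 10, Quin, 4), (3, 36, Jo, 4), (3, 9, Vic, 4), (33, 18, Mo, 14), (33, 18, Mo, 30), (33, 18, Mo, 31), (33, 18, Mo, 40), (33, 18, Mo, 6), (33, 25, Fay, 14), (33, 25, Fay, 30), (33, 25, Fay, 31), (33, 25, Fay, 40), (33, 25, Fay, 6)}
Apply σ_{aid <= 22}; surviving tuples: {(25, 10, Bo, 40), (25, 19, Lee, 40), (3, 10, Quin, 4), (3, 9, Vic, 4), (33, 18, Mo, 14), (33, 18, Mo, 30), (33, 18, Mo, 31), (33, 18, Mo, 40), (33, 18, Mo, 6)}
π_{mid, aid, mname} gives {(25, 10, Bo), (25, 19, Lee), (3, 10, Quin), (3, 9, Vic), (33, 18, Mo)} (4 duplicate(s) eliminated).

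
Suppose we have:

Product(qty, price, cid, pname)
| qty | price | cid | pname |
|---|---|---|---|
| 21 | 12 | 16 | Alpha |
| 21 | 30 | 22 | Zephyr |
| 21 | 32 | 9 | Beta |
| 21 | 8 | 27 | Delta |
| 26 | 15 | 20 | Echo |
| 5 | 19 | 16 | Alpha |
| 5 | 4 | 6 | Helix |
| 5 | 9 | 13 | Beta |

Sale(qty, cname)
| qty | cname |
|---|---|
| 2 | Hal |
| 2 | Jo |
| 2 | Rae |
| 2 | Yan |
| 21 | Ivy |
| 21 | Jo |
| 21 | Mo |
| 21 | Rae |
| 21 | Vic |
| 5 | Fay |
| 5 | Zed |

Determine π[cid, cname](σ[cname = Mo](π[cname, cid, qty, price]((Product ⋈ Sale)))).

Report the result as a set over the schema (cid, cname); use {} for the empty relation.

{(16, Mo), (22, Mo), (27, Mo), (9, Mo)}

Joining Product and Sale on qty yields {(21, 12, 16, Alpha, Ivy), (21, 12, 16, Alpha, Jo), (21, 12, 16, Alpha, Mo), (21, 12, 16, Alpha, Rae), (21, 12, 16, Alpha, Vic), (21, 30, 22, Zephyr, Ivy), (21, 30, 22, Zephyr, Jo), (21, 30, 22, Zephyr, Mo), (21, 30, 22, Zephyr, Rae), (21, 30, 22, Zephyr, Vic), (21, 32, 9, Beta, Ivy), (21, 32, 9, Beta, Jo), (21, 32, 9, Beta, Mo), (21, 32, 9, Beta, Rae), (21, 32, 9, Beta, Vic), (21, 8, 27, Delta, Ivy), (21, 8, 27, Delta, Jo), (21, 8, 27, Delta, Mo), (21, 8, 27, Delta, Rae), (21, 8, 27, Delta, Vic), (5, 19, 16, Alpha, Fay), (5, 19, 16, Alpha, Zed), (5, 4, 6, Helix, Fay), (5, 4, 6, Helix, Zed), (5, 9, 13, Beta, Fay), (5, 9, 13, Beta, Zed)}.
π[cname, cid, qty, price]: project onto (cname, cid, qty, price) → {(Fay, 13, 5, 9), (Fay, 16, 5, 19), (Fay, 6, 5, 4), (Ivy, 16, 21, 12), (Ivy, 22, 21, 30), (Ivy, 27, 21, 8), (Ivy, 9, 21, 32), (Jo, 16, 21, 12), (Jo, 22, 21, 30), (Jo, 27, 21, 8), (Jo, 9, 21, 32), (Mo, 16, 21, 12), (Mo, 22, 21, 30), (Mo, 27, 21, 8), (Mo, 9, 21, 32), (Rae, 16, 21, 12), (Rae, 22, 21, 30), (Rae, 27, 21, 8), (Rae, 9, 21, 32), (Vic, 16, 21, 12), (Vic, 22, 21, 30), (Vic, 27, 21, 8), (Vic, 9, 21, 32), (Zed, 13, 5, 9), (Zed, 16, 5, 19), (Zed, 6, 5, 4)}
σ[cname = Mo]: keep tuples satisfying cname = Mo → {(Mo, 16, 21, 12), (Mo, 22, 21, 30), (Mo, 27, 21, 8), (Mo, 9, 21, 32)}
π[cid, cname]: project onto (cid, cname) → {(16, Mo), (22, Mo), (27, Mo), (9, Mo)}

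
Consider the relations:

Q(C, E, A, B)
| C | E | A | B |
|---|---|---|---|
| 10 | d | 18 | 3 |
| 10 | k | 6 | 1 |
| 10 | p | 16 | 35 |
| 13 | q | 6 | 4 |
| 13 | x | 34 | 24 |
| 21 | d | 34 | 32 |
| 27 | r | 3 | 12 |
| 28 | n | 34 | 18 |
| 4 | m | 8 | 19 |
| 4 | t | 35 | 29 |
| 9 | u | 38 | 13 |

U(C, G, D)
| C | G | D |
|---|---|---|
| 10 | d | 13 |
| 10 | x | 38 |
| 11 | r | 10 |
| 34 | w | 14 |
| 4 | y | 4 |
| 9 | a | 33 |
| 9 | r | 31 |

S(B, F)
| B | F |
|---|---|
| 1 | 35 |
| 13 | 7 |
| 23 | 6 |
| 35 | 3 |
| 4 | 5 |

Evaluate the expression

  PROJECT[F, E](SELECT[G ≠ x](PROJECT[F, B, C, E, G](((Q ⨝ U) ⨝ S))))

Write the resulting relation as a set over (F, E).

{(3, p), (35, k), (7, u)}

Joining Q and U on C yields {(10, d, 18, 3, d, 13), (10, d, 18, 3, x, 38), (10, k, 6, 1, d, 13), (10, k, 6, 1, x, 38), (10, p, 16, 35, d, 13), (10, p, 16, 35, x, 38), (4, m, 8, 19, y, 4), (4, t, 35, 29, y, 4), (9, u, 38, 13, a, 33), (9, u, 38, 13, r, 31)}.
Joining (Q ⨝ U) and S on B yields {(10, k, 6, 1, d, 13, 35), (10, k, 6, 1, x, 38, 35), (10, p, 16, 35, d, 13, 3), (10, p, 16, 35, x, 38, 3), (9, u, 38, 13, a, 33, 7), (9, u, 38, 13, r, 31, 7)}.
π_{F, B, C, E, G} gives {(3, 35, 10, p, d), (3, 35, 10, p, x), (35, 1, 10, k, d), (35, 1, 10, k, x), (7, 13, 9, u, a), (7, 13, 9, u, r)}.
Apply σ_{G ≠ x}; surviving tuples: {(3, 35, 10, p, d), (35, 1, 10, k, d), (7, 13, 9, u, a), (7, 13, 9, u, r)}
π_{F, E} gives {(3, p), (35, k), (7, u)} (1 duplicate(s) eliminated).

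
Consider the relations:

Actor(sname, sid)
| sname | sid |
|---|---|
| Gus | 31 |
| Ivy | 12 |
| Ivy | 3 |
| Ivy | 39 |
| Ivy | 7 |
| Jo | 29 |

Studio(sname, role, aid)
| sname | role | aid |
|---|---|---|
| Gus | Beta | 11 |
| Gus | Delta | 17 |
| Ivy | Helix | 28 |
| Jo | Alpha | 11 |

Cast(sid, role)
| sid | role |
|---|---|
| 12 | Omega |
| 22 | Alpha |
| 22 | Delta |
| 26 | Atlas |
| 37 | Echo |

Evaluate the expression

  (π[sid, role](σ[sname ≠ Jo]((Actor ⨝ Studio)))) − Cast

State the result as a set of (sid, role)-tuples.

Actor ⋈ Studio (natural join on sname): {(Gus, 31, Beta, 11), (Gus, 31, Delta, 17), (Ivy, 12, Helix, 28), (Ivy, 3, Helix, 28), (Ivy, 39, Helix, 28), (Ivy, 7, Helix, 28), (Jo, 29, Alpha, 11)}
σ[sname ≠ Jo]: keep tuples satisfying sname ≠ Jo → {(Gus, 31, Beta, 11), (Gus, 31, Delta, 17), (Ivy, 12, Helix, 28), (Ivy, 3, Helix, 28), (Ivy, 39, Helix, 28), (Ivy, 7, Helix, 28)}
Projecting to sid, role: {(12, Helix), (3, Helix), (31, Beta), (31, Delta), (39, Helix), (7, Helix)}
Set difference of the two operands is {(12, Helix), (3, Helix), (31, Beta), (31, Delta), (39, Helix), (7, Helix)}.

{(12, Helix), (3, Helix), (31, Beta), (31, Delta), (39, Helix), (7, Helix)}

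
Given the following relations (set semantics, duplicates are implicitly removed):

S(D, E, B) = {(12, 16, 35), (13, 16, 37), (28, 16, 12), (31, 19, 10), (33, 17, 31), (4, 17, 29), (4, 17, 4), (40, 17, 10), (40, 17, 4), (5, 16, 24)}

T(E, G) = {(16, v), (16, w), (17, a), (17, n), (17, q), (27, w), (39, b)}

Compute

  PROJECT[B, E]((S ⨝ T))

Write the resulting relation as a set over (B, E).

{(10, 17), (12, 16), (24, 16), (29, 17), (31, 17), (35, 16), (37, 16), (4, 17)}

Joining S and T on E yields {(12, 16, 35, v), (12, 16, 35, w), (13, 16, 37, v), (13, 16, 37, w), (28, 16, 12, v), (28, 16, 12, w), (33, 17, 31, a), (33, 17, 31, n), (33, 17, 31, q), (4, 17, 29, a), (4, 17, 29, n), (4, 17, 29, q), (4, 17, 4, a), (4, 17, 4, n), (4, 17, 4, q), (40, 17, 10, a), (40, 17, 10, n), (40, 17, 10, q), (40, 17, 4, a), (40, 17, 4, n), (40, 17, 4, q), (5, 16, 24, v), (5, 16, 24, w)}.
Keep only column(s) B, E (15 duplicate(s) eliminated): {(10, 17), (12, 16), (24, 16), (29, 17), (31, 17), (35, 16), (37, 16), (4, 17)}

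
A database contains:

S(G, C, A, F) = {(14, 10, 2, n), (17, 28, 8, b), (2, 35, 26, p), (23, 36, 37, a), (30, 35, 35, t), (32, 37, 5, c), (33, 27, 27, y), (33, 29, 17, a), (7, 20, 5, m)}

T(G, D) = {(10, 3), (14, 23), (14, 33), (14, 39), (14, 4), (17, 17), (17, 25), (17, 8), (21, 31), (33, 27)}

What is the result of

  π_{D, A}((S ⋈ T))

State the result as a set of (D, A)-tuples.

{(17, 8), (23, 2), (25, 8), (27, 17), (27, 27), (33, 2), (39, 2), (4, 2), (8, 8)}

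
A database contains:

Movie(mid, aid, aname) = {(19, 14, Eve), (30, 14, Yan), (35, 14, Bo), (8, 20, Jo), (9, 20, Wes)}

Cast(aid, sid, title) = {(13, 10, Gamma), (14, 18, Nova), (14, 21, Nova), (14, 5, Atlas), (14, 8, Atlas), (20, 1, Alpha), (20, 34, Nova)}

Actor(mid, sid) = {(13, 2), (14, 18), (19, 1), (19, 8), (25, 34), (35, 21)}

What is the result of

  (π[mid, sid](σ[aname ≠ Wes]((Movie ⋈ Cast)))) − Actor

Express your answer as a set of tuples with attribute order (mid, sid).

Joining Movie and Cast on aid yields {(19, 14, Eve, 18, Nova), (19, 14, Eve, 21, Nova), (19, 14, Eve, 5, Atlas), (19, 14, Eve, 8, Atlas), (30, 14, Yan, 18, Nova), (30, 14, Yan, 21, Nova), (30, 14, Yan, 5, Atlas), (30, 14, Yan, 8, Atlas), (35, 14, Bo, 18, Nova), (35, 14, Bo, 21, Nova), (35, 14, Bo, 5, Atlas), (35, 14, Bo, 8, Atlas), (8, 20, Jo, 1, Alpha), (8, 20, Jo, 34, Nova), (9, 20, Wes, 1, Alpha), (9, 20, Wes, 34, Nova)}.
Filtering on aname ≠ Wes leaves {(19, 14, Eve, 18, Nova), (19, 14, Eve, 21, Nova), (19, 14, Eve, 5, Atlas), (19, 14, Eve, 8, Atlas), (30, 14, Yan, 18, Nova), (30, 14, Yan, 21, Nova), (30, 14, Yan, 5, Atlas), (30, 14, Yan, 8, Atlas), (35, 14, Bo, 18, Nova), (35, 14, Bo, 21, Nova), (35, 14, Bo, 5, Atlas), (35, 14, Bo, 8, Atlas), (8, 20, Jo, 1, Alpha), (8, 20, Jo, 34, Nova)}.
π_{mid, sid} gives {(19, 18), (19, 21), (19, 5), (19, 8), (30, 18), (30, 21), (30, 5), (30, 8), (35, 18), (35, 21), (35, 5), (35, 8), (8, 1), (8, 34)}.
Difference: {(19, 18), (19, 21), (19, 5), (19, 8), (30, 18), (30, 21), (30, 5), (30, 8), (35, 18), (35, 21), (35, 5), (35, 8), (8, 1), (8, 34)} with {(13, 2), (14, 18), (19, 1), (19, 8), (25, 34), (35, 21)} → {(19, 18), (19, 21), (19, 5), (30, 18), (30, 21), (30, 5), (30, 8), (35, 18), (35, 5), (35, 8), (8, 1), (8, 34)}

{(19, 18), (19, 21), (19, 5), (30, 18), (30, 21), (30, 5), (30, 8), (35, 18), (35, 5), (35, 8), (8, 1), (8, 34)}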